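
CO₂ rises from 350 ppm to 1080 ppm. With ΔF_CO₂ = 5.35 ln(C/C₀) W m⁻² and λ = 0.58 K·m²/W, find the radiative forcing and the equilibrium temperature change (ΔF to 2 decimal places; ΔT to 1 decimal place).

ΔF = 6.03 W/m²; ΔT = 3.5 K

CO₂: 5.35 × ln(1080/350) = 5.35 × ln(3.08571) = 5.35 × 1.12678 = 6.0283 W/m².
ΔT = λ ΔF = 0.58 × 6.03 = 3.4974 K.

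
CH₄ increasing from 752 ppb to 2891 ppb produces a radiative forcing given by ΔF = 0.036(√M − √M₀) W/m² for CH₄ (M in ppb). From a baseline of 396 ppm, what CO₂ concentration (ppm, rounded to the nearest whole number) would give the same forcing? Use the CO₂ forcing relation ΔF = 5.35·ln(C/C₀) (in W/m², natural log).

C ≈ 473 ppm

CH₄ forcing: 0.036 × (√2891 − √752) = 0.036 × (53.7680 − 27.4226) = 0.036 × 26.3454 = 0.94843 W/m².
Set 5.35 ln(C/396) = 0.94843: ln(C/396) = 0.94843/5.35 = 0.17728, so C = 396 × e^0.17728 = 396 × 1.19397 = 472.81 ppm.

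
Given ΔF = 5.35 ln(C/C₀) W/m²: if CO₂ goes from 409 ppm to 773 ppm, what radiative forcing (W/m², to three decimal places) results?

ΔF = 3.406 W/m²

CO₂: 5.35 × ln(773/409) = 5.35 × ln(1.88998) = 5.35 × 0.63657 = 3.4056 W/m².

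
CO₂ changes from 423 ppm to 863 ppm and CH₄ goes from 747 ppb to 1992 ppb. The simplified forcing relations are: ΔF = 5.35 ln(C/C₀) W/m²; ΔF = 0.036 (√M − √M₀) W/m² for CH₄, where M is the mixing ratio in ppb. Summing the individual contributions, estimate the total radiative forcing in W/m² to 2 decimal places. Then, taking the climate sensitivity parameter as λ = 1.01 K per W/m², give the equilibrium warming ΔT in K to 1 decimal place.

ΔF = 4.44 W/m²; ΔT = 4.5 K

CO₂: 5.35 × ln(863/423) = 5.35 × ln(2.04019) = 5.35 × 0.71304 = 3.8148 W/m².
CH₄: 0.036 × (√1992 − √747) = 0.036 × (44.6318 − 27.3313) = 0.036 × 17.3005 = 0.6228 W/m².
Total ΔF = 3.8148 + 0.6228 = 4.4376 W/m².
ΔT = λ ΔF = 1.01 × 4.44 = 4.4844 K.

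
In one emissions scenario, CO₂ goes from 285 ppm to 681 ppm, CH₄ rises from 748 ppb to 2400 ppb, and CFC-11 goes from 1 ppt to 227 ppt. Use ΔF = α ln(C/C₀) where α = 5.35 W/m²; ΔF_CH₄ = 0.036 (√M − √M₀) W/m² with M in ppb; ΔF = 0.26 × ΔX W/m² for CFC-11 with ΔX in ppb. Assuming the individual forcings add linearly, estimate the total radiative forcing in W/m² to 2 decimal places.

ΔF = 5.50 W/m²

CO₂: 5.35 × ln(681/285) = 5.35 × ln(2.38947) = 5.35 × 0.87107 = 4.6602 W/m².
CH₄: 0.036 × (√2400 − √748) = 0.036 × (48.9898 − 27.3496) = 0.036 × 21.6402 = 0.7790 W/m².
CFC-11: Δ = 227 − 1 = 226 ppt = 0.226 ppb; ΔF = 0.26 × 0.226 = 0.0588 W/m².
Total ΔF = 4.6602 + 0.7790 + 0.0588 = 5.4980 W/m².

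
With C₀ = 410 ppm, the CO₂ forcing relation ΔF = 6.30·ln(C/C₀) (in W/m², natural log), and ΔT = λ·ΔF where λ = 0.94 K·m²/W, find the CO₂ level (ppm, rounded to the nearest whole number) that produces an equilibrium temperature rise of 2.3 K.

Required forcing: ΔF = ΔT/λ = 2.3/0.94 = 2.4468 W/m².
Then ln(C/410) = ΔF/6.30 = 2.4468/6.30 = 0.38838.
So C = 410 × e^0.38838 = 410 × 1.47459 = 604.58 ppm.

C ≈ 605 ppm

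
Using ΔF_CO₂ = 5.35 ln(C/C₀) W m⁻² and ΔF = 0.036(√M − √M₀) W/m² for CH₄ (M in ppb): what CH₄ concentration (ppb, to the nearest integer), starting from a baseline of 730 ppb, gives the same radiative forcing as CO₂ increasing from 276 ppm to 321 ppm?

CO₂ forcing: 5.35 × ln(321/276) = 5.35 × 0.151040 = 0.80806 W/m².
Set 0.036(√M − √730) = 0.80806: √M = 0.80806/0.036 + √730 = 22.4461 + 27.0185 = 49.4646.
M = (49.4646)² = 2446.75 ppb.

M ≈ 2447 ppb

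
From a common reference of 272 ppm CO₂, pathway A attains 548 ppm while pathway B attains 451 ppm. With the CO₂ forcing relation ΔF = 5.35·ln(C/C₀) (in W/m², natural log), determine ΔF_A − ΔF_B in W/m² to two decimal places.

ΔF_A − ΔF_B = 1.04 W/m²

ΔF_A = 5.35 ln(548/272) = 5.35 × 0.70047 = 3.7475 W/m².
ΔF_B = 5.35 ln(451/272) = 5.35 × 0.50567 = 2.7053 W/m².
Difference: 3.7475 − 2.7053 = 1.0422 W/m².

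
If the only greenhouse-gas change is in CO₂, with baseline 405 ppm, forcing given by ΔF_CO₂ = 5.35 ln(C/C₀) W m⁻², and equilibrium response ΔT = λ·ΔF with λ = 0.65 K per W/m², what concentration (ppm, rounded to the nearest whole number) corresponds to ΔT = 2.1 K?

Required forcing: ΔF = ΔT/λ = 2.1/0.65 = 3.2308 W/m².
Then ln(C/405) = ΔF/5.35 = 3.2308/5.35 = 0.60389.
So C = 405 × e^0.60389 = 405 × 1.82922 = 740.83 ppm.

C ≈ 741 ppm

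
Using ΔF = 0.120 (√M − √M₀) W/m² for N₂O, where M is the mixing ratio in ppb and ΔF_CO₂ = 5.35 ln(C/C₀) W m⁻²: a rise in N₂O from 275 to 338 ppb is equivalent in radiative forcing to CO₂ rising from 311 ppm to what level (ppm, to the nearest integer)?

N₂O forcing: 0.120 × (√338 − √275) = 0.120 × (18.3848 − 16.5831) = 0.120 × 1.8017 = 0.21620 W/m².
Set 5.35 ln(C/311) = 0.21620: ln(C/311) = 0.21620/5.35 = 0.04041, so C = 311 × e^0.04041 = 311 × 1.04124 = 323.83 ppm.

C ≈ 324 ppm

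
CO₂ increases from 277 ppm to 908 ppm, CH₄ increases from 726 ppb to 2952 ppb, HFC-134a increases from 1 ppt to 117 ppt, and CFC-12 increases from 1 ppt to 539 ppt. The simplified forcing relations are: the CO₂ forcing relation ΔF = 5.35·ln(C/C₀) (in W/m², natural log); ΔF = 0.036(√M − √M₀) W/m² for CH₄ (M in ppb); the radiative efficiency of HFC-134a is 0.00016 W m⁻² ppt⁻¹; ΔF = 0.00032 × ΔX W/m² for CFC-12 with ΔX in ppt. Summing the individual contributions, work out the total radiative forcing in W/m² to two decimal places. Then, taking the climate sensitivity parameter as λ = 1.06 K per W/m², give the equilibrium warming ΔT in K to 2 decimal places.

ΔF = 7.53 W/m²; ΔT = 7.98 K

CO₂: 5.35 × ln(908/277) = 5.35 × ln(3.27798) = 5.35 × 1.18723 = 6.3517 W/m².
CH₄: 0.036 × (√2952 − √726) = 0.036 × (54.3323 − 26.9444) = 0.036 × 27.3879 = 0.9860 W/m².
HFC-134a: ΔF = 0.00016 × (117 − 1) = 0.00016 × 116 = 0.0186 W/m².
CFC-12: ΔF = 0.00032 × (539 − 1) = 0.00032 × 538 = 0.1722 W/m².
Total ΔF = 6.3517 + 0.9860 + 0.0186 + 0.1722 = 7.5285 W/m².
ΔT = λ ΔF = 1.06 × 7.53 = 7.9818 K.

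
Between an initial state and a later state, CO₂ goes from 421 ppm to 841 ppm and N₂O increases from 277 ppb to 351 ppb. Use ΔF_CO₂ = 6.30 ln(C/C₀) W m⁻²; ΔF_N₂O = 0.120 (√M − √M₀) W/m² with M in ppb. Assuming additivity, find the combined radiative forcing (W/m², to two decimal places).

CO₂: 6.30 × ln(841/421) = 6.30 × ln(1.99762) = 6.30 × 0.69196 = 4.3593 W/m².
N₂O: 0.120 × (√351 − √277) = 0.120 × (18.7350 − 16.6433) = 0.120 × 2.0917 = 0.2510 W/m².
Total ΔF = 4.3593 + 0.2510 = 4.6103 W/m².

ΔF = 4.61 W/m²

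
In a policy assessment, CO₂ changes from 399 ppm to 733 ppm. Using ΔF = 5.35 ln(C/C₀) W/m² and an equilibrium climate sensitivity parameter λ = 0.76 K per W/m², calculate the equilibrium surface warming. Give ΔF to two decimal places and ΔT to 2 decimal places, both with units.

ΔF = 3.25 W/m²; ΔT = 2.47 K

CO₂: 5.35 × ln(733/399) = 5.35 × ln(1.83709) = 5.35 × 0.60818 = 3.2538 W/m².
ΔT = λ ΔF = 0.76 × 3.25 = 2.4700 K.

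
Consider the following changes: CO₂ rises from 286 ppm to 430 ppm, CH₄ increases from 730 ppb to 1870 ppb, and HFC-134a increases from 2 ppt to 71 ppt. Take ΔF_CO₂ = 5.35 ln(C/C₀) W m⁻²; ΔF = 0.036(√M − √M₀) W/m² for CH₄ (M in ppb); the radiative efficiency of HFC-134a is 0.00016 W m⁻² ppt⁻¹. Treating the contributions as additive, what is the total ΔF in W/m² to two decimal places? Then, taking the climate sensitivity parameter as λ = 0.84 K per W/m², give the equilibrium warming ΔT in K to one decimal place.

ΔF = 2.78 W/m²; ΔT = 2.3 K

CO₂: 5.35 × ln(430/286) = 5.35 × ln(1.50350) = 5.35 × 0.40780 = 2.1817 W/m².
CH₄: 0.036 × (√1870 − √730) = 0.036 × (43.2435 − 27.0185) = 0.036 × 16.2250 = 0.5841 W/m².
HFC-134a: ΔF = 0.00016 × (71 − 2) = 0.00016 × 69 = 0.0110 W/m².
Total ΔF = 2.1817 + 0.5841 + 0.0110 = 2.7768 W/m².
ΔT = λ ΔF = 0.84 × 2.78 = 2.3352 K.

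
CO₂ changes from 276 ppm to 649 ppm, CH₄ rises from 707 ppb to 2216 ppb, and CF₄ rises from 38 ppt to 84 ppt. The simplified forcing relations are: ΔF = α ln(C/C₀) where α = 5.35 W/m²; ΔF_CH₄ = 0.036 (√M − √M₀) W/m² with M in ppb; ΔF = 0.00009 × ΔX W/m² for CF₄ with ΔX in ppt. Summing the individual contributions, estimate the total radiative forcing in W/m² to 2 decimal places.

CO₂: 5.35 × ln(649/276) = 5.35 × ln(2.35145) = 5.35 × 0.85503 = 4.5744 W/m².
CH₄: 0.036 × (√2216 − √707) = 0.036 × (47.0744 − 26.5895) = 0.036 × 20.4849 = 0.7375 W/m².
CF₄: ΔF = 0.00009 × (84 − 38) = 0.00009 × 46 = 0.0041 W/m².
Total ΔF = 4.5744 + 0.7375 + 0.0041 = 5.3160 W/m².

ΔF = 5.32 W/m²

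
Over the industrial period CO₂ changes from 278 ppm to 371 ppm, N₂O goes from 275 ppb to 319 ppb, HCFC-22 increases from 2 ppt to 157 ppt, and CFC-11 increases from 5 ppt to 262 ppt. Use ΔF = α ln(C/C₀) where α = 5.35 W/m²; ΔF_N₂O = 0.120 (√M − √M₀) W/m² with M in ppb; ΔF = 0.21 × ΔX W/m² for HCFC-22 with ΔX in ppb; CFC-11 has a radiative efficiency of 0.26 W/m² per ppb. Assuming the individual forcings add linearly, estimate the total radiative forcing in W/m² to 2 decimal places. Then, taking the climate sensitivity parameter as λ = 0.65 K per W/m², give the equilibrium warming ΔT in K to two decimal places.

CO₂: 5.35 × ln(371/278) = 5.35 × ln(1.33453) = 5.35 × 0.28858 = 1.5439 W/m².
N₂O: 0.120 × (√319 − √275) = 0.120 × (17.8606 − 16.5831) = 0.120 × 1.2775 = 0.1533 W/m².
HCFC-22: Δ = 157 − 2 = 155 ppt = 0.155 ppb; ΔF = 0.21 × 0.155 = 0.0326 W/m².
CFC-11: Δ = 262 − 5 = 257 ppt = 0.257 ppb; ΔF = 0.26 × 0.257 = 0.0668 W/m².
Total ΔF = 1.5439 + 0.1533 + 0.0326 + 0.0668 = 1.7966 W/m².
ΔT = λ ΔF = 0.65 × 1.80 = 1.1700 K.

ΔF = 1.80 W/m²; ΔT = 1.17 K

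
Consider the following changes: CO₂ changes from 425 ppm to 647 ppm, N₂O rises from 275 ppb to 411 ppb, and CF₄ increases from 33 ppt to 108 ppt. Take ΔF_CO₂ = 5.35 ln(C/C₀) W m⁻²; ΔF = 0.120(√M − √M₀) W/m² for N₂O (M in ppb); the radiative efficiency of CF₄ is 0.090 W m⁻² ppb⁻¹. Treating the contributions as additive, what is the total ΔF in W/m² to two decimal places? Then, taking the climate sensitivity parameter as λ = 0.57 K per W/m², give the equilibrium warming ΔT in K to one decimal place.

ΔF = 2.70 W/m²; ΔT = 1.5 K

CO₂: 5.35 × ln(647/425) = 5.35 × ln(1.52235) = 5.35 × 0.42026 = 2.2484 W/m².
N₂O: 0.120 × (√411 − √275) = 0.120 × (20.2731 − 16.5831) = 0.120 × 3.6900 = 0.4428 W/m².
CF₄: Δ = 108 − 33 = 75 ppt = 0.075 ppb; ΔF = 0.090 × 0.075 = 0.0068 W/m².
Total ΔF = 2.2484 + 0.4428 + 0.0068 = 2.6980 W/m².
ΔT = λ ΔF = 0.57 × 2.70 = 1.5390 K.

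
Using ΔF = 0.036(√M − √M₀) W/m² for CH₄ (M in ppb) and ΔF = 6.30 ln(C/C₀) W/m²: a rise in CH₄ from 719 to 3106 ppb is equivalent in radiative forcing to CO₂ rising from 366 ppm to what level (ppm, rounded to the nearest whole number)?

CH₄ forcing: 0.036 × (√3106 − √719) = 0.036 × (55.7315 − 26.8142) = 0.036 × 28.9173 = 1.04102 W/m².
Set 6.30 ln(C/366) = 1.04102: ln(C/366) = 1.04102/6.30 = 0.16524, so C = 366 × e^0.16524 = 366 × 1.17968 = 431.76 ppm.

C ≈ 432 ppm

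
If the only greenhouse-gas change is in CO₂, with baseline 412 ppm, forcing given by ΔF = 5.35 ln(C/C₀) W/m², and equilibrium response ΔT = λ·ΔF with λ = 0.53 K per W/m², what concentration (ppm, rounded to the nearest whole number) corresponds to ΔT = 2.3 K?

C ≈ 927 ppm

Required forcing: ΔF = ΔT/λ = 2.3/0.53 = 4.3396 W/m².
Then ln(C/412) = ΔF/5.35 = 4.3396/5.35 = 0.81114.
So C = 412 × e^0.81114 = 412 × 2.25047 = 927.19 ppm.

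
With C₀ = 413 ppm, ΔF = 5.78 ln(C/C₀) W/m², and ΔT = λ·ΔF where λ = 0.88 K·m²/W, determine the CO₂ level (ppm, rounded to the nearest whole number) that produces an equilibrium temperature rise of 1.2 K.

Required forcing: ΔF = ΔT/λ = 1.2/0.88 = 1.3636 W/m².
Then ln(C/413) = ΔF/5.78 = 1.3636/5.78 = 0.23592.
So C = 413 × e^0.23592 = 413 × 1.26607 = 522.89 ppm.

C ≈ 523 ppm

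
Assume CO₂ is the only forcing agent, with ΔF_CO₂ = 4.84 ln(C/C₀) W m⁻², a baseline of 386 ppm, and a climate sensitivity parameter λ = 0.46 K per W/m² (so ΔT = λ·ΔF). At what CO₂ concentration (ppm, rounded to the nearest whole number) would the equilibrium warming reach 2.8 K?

Required forcing: ΔF = ΔT/λ = 2.8/0.46 = 6.0870 W/m².
Then ln(C/386) = ΔF/4.84 = 6.0870/4.84 = 1.25764.
So C = 386 × e^1.25764 = 386 × 3.51711 = 1357.60 ppm.

C ≈ 1358 ppm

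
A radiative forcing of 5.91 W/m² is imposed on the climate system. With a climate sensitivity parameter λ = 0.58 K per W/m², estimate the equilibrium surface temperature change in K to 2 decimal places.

ΔT = 3.43 K

ΔT = λ ΔF = 0.58 × 5.91 = 3.4278 K.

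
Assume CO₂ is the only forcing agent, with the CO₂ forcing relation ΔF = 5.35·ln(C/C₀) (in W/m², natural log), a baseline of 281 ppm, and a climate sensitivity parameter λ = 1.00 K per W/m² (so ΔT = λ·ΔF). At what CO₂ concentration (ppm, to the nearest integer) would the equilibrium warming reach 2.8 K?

C ≈ 474 ppm

Required forcing: ΔF = ΔT/λ = 2.8/1.00 = 2.8000 W/m².
Then ln(C/281) = ΔF/5.35 = 2.8000/5.35 = 0.52336.
So C = 281 × e^0.52336 = 281 × 1.68769 = 474.24 ppm.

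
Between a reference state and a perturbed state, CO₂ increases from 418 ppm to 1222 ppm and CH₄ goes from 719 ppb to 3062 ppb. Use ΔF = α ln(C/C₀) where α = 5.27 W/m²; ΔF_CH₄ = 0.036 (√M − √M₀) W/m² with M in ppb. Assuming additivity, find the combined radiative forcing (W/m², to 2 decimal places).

CO₂: 5.27 × ln(1222/418) = 5.27 × ln(2.92344) = 5.27 × 1.07276 = 5.6534 W/m².
CH₄: 0.036 × (√3062 − √719) = 0.036 × (55.3353 − 26.8142) = 0.036 × 28.5211 = 1.0268 W/m².
Total ΔF = 5.6534 + 1.0268 = 6.6802 W/m².

ΔF = 6.68 W/m²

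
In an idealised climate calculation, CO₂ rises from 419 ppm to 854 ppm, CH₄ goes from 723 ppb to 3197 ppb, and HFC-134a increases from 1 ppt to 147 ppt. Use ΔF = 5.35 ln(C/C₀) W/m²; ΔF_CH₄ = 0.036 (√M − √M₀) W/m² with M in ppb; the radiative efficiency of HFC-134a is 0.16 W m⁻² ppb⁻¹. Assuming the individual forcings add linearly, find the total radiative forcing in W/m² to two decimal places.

ΔF = 4.90 W/m²

CO₂: 5.35 × ln(854/419) = 5.35 × ln(2.03819) = 5.35 × 0.71206 = 3.8095 W/m².
CH₄: 0.036 × (√3197 − √723) = 0.036 × (56.5420 − 26.8887) = 0.036 × 29.6533 = 1.0675 W/m².
HFC-134a: Δ = 147 − 1 = 146 ppt = 0.146 ppb; ΔF = 0.16 × 0.146 = 0.0234 W/m².
Total ΔF = 3.8095 + 1.0675 + 0.0234 = 4.9004 W/m².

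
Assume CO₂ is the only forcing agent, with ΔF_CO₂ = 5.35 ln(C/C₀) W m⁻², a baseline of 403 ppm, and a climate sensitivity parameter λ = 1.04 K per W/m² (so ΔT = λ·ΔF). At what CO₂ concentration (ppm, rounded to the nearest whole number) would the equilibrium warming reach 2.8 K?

C ≈ 667 ppm

Required forcing: ΔF = ΔT/λ = 2.8/1.04 = 2.6923 W/m².
Then ln(C/403) = ΔF/5.35 = 2.6923/5.35 = 0.50323.
So C = 403 × e^0.50323 = 403 × 1.65406 = 666.59 ppm.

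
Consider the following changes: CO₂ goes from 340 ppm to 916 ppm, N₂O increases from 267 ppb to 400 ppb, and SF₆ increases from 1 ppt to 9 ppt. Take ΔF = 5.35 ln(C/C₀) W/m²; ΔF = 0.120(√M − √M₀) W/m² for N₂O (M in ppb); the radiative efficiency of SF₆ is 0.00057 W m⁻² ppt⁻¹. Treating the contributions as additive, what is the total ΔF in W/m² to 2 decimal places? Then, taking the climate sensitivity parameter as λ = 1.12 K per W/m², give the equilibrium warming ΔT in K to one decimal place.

ΔF = 5.75 W/m²; ΔT = 6.4 K

CO₂: 5.35 × ln(916/340) = 5.35 × ln(2.69412) = 5.35 × 0.99107 = 5.3022 W/m².
N₂O: 0.120 × (√400 − √267) = 0.120 × (20.0000 − 16.3401) = 0.120 × 3.6599 = 0.4392 W/m².
SF₆: ΔF = 0.00057 × (9 − 1) = 0.00057 × 8 = 0.0046 W/m².
Total ΔF = 5.3022 + 0.4392 + 0.0046 = 5.7460 W/m².
ΔT = λ ΔF = 1.12 × 5.75 = 6.4400 K.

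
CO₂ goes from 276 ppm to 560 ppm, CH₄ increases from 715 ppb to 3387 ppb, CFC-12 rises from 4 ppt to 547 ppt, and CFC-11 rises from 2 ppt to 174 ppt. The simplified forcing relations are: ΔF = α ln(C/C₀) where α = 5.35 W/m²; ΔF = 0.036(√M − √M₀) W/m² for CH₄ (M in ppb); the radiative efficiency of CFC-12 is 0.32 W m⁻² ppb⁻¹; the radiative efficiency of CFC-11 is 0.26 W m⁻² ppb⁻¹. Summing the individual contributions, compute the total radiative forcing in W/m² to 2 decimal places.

CO₂: 5.35 × ln(560/276) = 5.35 × ln(2.02899) = 5.35 × 0.70754 = 3.7853 W/m².
CH₄: 0.036 × (√3387 − √715) = 0.036 × (58.1979 − 26.7395) = 0.036 × 31.4584 = 1.1325 W/m².
CFC-12: Δ = 547 − 4 = 543 ppt = 0.543 ppb; ΔF = 0.32 × 0.543 = 0.1738 W/m².
CFC-11: Δ = 174 − 2 = 172 ppt = 0.172 ppb; ΔF = 0.26 × 0.172 = 0.0447 W/m².
Total ΔF = 3.7853 + 1.1325 + 0.1738 + 0.0447 = 5.1363 W/m².

ΔF = 5.14 W/m²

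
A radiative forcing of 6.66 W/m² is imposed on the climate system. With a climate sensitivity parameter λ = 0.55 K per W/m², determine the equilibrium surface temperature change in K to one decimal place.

ΔT = 3.7 K

ΔT = λ ΔF = 0.55 × 6.66 = 3.6630 K.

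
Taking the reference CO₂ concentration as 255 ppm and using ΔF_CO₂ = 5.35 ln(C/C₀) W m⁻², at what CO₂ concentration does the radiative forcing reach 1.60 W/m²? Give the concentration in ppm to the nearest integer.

Set 5.35 ln(C/255) = 1.60, so ln(C/255) = 1.60/5.35 = 0.29907.
Then C/255 = e^0.29907 = 1.34860, giving C = 255 × 1.34860 = 343.89 ppm.

C ≈ 344 ppm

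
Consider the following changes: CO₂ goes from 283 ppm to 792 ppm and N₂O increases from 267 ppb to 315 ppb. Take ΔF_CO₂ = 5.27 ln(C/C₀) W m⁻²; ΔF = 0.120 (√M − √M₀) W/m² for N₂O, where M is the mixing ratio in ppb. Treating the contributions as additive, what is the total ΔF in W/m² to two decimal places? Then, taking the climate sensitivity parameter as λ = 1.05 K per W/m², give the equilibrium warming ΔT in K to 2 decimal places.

ΔF = 5.59 W/m²; ΔT = 5.87 K

CO₂: 5.27 × ln(792/283) = 5.27 × ln(2.79859) = 5.27 × 1.02912 = 5.4235 W/m².
N₂O: 0.120 × (√315 − √267) = 0.120 × (17.7482 − 16.3401) = 0.120 × 1.4081 = 0.1690 W/m².
Total ΔF = 5.4235 + 0.1690 = 5.5925 W/m².
ΔT = λ ΔF = 1.05 × 5.59 = 5.8695 K.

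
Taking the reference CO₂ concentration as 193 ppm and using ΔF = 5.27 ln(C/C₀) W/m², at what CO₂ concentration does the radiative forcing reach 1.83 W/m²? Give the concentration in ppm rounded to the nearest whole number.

Set 5.27 ln(C/193) = 1.83, so ln(C/193) = 1.83/5.27 = 0.34725.
Then C/193 = e^0.34725 = 1.41517, giving C = 193 × 1.41517 = 273.13 ppm.

C ≈ 273 ppm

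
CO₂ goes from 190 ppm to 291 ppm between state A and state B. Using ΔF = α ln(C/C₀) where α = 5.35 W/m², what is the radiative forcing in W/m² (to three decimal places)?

CO₂: 5.35 × ln(291/190) = 5.35 × ln(1.53158) = 5.35 × 0.42630 = 2.2807 W/m².

ΔF = 2.281 W/m²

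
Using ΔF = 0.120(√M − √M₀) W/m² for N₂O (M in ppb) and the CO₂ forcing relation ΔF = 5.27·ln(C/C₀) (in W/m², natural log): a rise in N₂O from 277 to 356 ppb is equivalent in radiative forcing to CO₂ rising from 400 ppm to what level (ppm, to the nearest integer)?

C ≈ 421 ppm

N₂O forcing: 0.120 × (√356 − √277) = 0.120 × (18.8680 − 16.6433) = 0.120 × 2.2247 = 0.26696 W/m².
Set 5.27 ln(C/400) = 0.26696: ln(C/400) = 0.26696/5.27 = 0.05066, so C = 400 × e^0.05066 = 400 × 1.05197 = 420.79 ppm.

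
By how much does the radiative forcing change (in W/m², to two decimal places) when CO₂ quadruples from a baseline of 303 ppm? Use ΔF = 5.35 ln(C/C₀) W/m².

ΔF = 7.42 W/m²

ΔF = 5.35 × ln(4) = 5.35 × 1.38629 = 7.4167 W/m².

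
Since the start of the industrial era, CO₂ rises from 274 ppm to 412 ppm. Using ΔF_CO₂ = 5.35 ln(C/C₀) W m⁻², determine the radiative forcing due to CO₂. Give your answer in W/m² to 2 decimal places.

CO₂ absorption bands are partially saturated, so forcing scales with the logarithm of the concentration ratio.
CO₂: 5.35 × ln(412/274) = 5.35 × ln(1.50365) = 5.35 × 0.40790 = 2.1823 W/m².

ΔF = 2.18 W/m²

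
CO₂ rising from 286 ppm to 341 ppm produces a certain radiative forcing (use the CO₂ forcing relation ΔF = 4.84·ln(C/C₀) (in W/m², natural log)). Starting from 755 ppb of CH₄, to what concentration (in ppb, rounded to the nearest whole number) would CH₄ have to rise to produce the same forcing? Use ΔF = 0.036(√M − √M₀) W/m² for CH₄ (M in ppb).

M ≈ 2614 ppb

CO₂ forcing: 4.84 × ln(341/286) = 4.84 × 0.175891 = 0.85131 W/m².
Set 0.036(√M − √755) = 0.85131: √M = 0.85131/0.036 + √755 = 23.6475 + 27.4773 = 51.1248.
M = (51.1248)² = 2613.75 ppb.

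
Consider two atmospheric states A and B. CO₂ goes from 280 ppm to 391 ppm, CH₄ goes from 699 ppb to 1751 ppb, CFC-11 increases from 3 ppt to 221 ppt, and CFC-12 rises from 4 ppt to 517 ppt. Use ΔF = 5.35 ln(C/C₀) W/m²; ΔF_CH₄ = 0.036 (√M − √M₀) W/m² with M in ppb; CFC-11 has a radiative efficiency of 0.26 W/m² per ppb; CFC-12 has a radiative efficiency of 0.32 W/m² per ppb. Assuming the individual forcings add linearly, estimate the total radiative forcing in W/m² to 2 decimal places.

ΔF = 2.56 W/m²

CO₂: 5.35 × ln(391/280) = 5.35 × ln(1.39643) = 5.35 × 0.33392 = 1.7865 W/m².
CH₄: 0.036 × (√1751 − √699) = 0.036 × (41.8450 − 26.4386) = 0.036 × 15.4064 = 0.5546 W/m².
CFC-11: Δ = 221 − 3 = 218 ppt = 0.218 ppb; ΔF = 0.26 × 0.218 = 0.0567 W/m².
CFC-12: Δ = 517 − 4 = 513 ppt = 0.513 ppb; ΔF = 0.32 × 0.513 = 0.1642 W/m².
Total ΔF = 1.7865 + 0.5546 + 0.0567 + 0.1642 = 2.5620 W/m².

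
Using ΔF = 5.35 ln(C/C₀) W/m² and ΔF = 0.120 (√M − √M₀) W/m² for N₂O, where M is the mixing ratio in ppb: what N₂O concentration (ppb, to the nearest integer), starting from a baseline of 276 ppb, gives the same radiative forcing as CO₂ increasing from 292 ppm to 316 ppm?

CO₂ forcing: 5.35 × ln(316/292) = 5.35 × 0.078988 = 0.42259 W/m².
Set 0.120(√M − √276) = 0.42259: √M = 0.42259/0.120 + √276 = 3.5216 + 16.6132 = 20.1348.
M = (20.1348)² = 405.41 ppb.

M ≈ 405 ppb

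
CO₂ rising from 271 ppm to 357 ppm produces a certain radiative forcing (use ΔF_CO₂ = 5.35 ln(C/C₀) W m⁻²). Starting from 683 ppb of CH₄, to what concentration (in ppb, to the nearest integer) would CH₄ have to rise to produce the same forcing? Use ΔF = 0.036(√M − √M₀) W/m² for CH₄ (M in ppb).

M ≈ 4502 ppb

CO₂ forcing: 5.35 × ln(357/271) = 5.35 × 0.275617 = 1.47455 W/m².
Set 0.036(√M − √683) = 1.47455: √M = 1.47455/0.036 + √683 = 40.9597 + 26.1343 = 67.0940.
M = (67.0940)² = 4501.60 ppb.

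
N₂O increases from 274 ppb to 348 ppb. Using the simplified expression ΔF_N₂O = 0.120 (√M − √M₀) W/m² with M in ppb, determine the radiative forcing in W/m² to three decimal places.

N₂O: 0.120 × (√348 − √274) = 0.120 × (18.6548 − 16.5529) = 0.120 × 2.1019 = 0.2522 W/m².

ΔF = 0.252 W/m²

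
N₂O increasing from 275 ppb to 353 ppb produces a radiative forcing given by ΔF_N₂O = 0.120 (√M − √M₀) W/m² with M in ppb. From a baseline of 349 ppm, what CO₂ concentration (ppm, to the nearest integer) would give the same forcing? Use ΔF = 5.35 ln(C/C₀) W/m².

C ≈ 367 ppm

N₂O forcing: 0.120 × (√353 − √275) = 0.120 × (18.7883 − 16.5831) = 0.120 × 2.2052 = 0.26462 W/m².
Set 5.35 ln(C/349) = 0.26462: ln(C/349) = 0.26462/5.35 = 0.04946, so C = 349 × e^0.04946 = 349 × 1.05070 = 366.69 ppm.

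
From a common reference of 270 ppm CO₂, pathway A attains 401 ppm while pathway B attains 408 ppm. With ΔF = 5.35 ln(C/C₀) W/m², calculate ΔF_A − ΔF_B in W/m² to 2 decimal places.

ΔF_A − ΔF_B = -0.09 W/m²

ΔF_A = 5.35 ln(401/270) = 5.35 × 0.39554 = 2.1161 W/m².
ΔF_B = 5.35 ln(408/270) = 5.35 × 0.41285 = 2.2087 W/m².
Difference: 2.1161 − 2.2087 = -0.0926 W/m².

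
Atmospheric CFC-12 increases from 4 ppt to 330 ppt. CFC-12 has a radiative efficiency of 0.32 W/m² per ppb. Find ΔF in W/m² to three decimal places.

ΔF = 0.104 W/m²

CFC-12: Δ = 330 − 4 = 326 ppt = 0.326 ppb; ΔF = 0.32 × 0.326 = 0.1043 W/m².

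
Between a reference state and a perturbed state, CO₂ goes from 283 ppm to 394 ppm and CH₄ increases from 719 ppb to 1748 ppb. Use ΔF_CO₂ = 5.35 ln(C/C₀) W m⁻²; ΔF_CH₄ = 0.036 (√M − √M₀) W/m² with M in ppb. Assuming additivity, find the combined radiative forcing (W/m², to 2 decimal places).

CO₂: 5.35 × ln(394/283) = 5.35 × ln(1.39223) = 5.35 × 0.33091 = 1.7704 W/m².
CH₄: 0.036 × (√1748 − √719) = 0.036 × (41.8091 − 26.8142) = 0.036 × 14.9949 = 0.5398 W/m².
Total ΔF = 1.7704 + 0.5398 = 2.3102 W/m².

ΔF = 2.31 W/m²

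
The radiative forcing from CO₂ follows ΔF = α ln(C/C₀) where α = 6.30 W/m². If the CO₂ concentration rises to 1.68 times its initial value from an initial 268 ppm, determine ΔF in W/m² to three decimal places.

ΔF = 3.268 W/m²

Because the forcing depends only on the ratio C/C₀, the initial concentration does not enter.
ΔF = 6.30 × ln(1.68) = 6.30 × 0.51879 = 3.2684 W/m².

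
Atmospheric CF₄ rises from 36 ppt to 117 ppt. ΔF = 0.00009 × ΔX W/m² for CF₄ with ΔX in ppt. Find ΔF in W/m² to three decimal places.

ΔF = 0.007 W/m²

CF₄: ΔF = 0.00009 × (117 − 36) = 0.00009 × 81 = 0.0073 W/m².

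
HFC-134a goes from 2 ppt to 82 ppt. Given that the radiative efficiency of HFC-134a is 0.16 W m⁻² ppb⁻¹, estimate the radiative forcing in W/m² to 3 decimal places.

ΔF = 0.013 W/m²

HFC-134a: Δ = 82 − 2 = 80 ppt = 0.080 ppb; ΔF = 0.16 × 0.080 = 0.0128 W/m².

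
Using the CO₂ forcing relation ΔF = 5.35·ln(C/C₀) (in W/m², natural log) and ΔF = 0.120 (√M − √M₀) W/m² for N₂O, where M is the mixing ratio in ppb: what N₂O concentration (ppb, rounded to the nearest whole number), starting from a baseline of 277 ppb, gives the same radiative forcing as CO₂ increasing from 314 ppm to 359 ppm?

CO₂ forcing: 5.35 × ln(359/314) = 5.35 × 0.133929 = 0.71652 W/m².
Set 0.120(√M − √277) = 0.71652: √M = 0.71652/0.120 + √277 = 5.9710 + 16.6433 = 22.6143.
M = (22.6143)² = 511.41 ppb.

M ≈ 511 ppb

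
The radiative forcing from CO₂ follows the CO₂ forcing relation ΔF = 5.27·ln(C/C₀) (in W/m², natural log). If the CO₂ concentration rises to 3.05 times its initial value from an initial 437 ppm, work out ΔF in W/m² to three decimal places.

ΔF = 5.27 × ln(3.05) = 5.27 × 1.11514 = 5.8768 W/m².

ΔF = 5.877 W/m²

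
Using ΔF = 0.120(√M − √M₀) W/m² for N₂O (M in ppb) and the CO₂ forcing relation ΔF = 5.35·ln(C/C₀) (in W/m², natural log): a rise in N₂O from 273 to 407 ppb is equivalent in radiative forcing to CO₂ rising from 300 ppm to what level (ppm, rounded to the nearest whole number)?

N₂O forcing: 0.120 × (√407 − √273) = 0.120 × (20.1742 − 16.5227) = 0.120 × 3.6515 = 0.43818 W/m².
Set 5.35 ln(C/300) = 0.43818: ln(C/300) = 0.43818/5.35 = 0.08190, so C = 300 × e^0.08190 = 300 × 1.08535 = 325.61 ppm.

C ≈ 326 ppm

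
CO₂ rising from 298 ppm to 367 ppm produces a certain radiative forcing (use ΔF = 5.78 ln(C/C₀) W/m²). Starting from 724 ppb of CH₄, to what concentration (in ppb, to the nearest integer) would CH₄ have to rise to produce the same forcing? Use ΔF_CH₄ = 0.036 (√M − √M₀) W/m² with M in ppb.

CO₂ forcing: 5.78 × ln(367/298) = 5.78 × 0.208268 = 1.20379 W/m².
Set 0.036(√M − √724) = 1.20379: √M = 1.20379/0.036 + √724 = 33.4386 + 26.9072 = 60.3458.
M = (60.3458)² = 3641.62 ppb.

M ≈ 3642 ppb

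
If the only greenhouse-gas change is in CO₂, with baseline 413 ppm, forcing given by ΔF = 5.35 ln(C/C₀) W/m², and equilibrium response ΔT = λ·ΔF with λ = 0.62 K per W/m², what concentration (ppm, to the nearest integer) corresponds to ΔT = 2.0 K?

C ≈ 755 ppm

Required forcing: ΔF = ΔT/λ = 2.0/0.62 = 3.2258 W/m².
Then ln(C/413) = ΔF/5.35 = 3.2258/5.35 = 0.60295.
So C = 413 × e^0.60295 = 413 × 1.82750 = 754.76 ppm.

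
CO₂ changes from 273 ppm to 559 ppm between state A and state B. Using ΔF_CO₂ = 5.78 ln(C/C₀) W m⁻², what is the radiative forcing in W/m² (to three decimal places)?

ΔF = 4.142 W/m²

CO₂ absorption bands are partially saturated, so forcing scales with the logarithm of the concentration ratio.
CO₂: 5.78 × ln(559/273) = 5.78 × ln(2.04762) = 5.78 × 0.71668 = 4.1424 W/m².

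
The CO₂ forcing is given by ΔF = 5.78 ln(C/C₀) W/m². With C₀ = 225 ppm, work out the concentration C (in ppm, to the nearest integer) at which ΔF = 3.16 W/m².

C ≈ 389 ppm

Set 5.78 ln(C/225) = 3.16, so ln(C/225) = 3.16/5.78 = 0.54671.
Then C/225 = e^0.54671 = 1.72756, giving C = 225 × 1.72756 = 388.70 ppm.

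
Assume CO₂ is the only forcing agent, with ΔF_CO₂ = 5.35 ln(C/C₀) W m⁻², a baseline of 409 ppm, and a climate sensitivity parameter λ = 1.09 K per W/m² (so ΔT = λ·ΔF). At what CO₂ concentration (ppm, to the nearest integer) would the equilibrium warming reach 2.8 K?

C ≈ 661 ppm

Required forcing: ΔF = ΔT/λ = 2.8/1.09 = 2.5688 W/m².
Then ln(C/409) = ΔF/5.35 = 2.5688/5.35 = 0.48015.
So C = 409 × e^0.48015 = 409 × 1.61632 = 661.07 ppm.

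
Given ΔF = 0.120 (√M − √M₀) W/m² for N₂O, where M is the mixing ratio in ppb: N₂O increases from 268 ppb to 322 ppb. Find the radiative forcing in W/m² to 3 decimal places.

N₂O: 0.120 × (√322 − √268) = 0.120 × (17.9444 − 16.3707) = 0.120 × 1.5737 = 0.1888 W/m².

ΔF = 0.189 W/m²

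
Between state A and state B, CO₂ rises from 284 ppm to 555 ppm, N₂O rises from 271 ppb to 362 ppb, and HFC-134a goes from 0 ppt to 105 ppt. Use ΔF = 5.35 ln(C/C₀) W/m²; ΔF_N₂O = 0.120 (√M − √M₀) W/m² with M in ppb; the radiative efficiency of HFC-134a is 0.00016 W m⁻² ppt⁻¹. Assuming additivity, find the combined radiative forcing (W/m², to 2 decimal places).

CO₂: 5.35 × ln(555/284) = 5.35 × ln(1.95423) = 5.35 × 0.67000 = 3.5845 W/m².
N₂O: 0.120 × (√362 − √271) = 0.120 × (19.0263 − 16.4621) = 0.120 × 2.5642 = 0.3077 W/m².
HFC-134a: ΔF = 0.00016 × (105 − 0) = 0.00016 × 105 = 0.0168 W/m².
Total ΔF = 3.5845 + 0.3077 + 0.0168 = 3.9090 W/m².

ΔF = 3.91 W/m²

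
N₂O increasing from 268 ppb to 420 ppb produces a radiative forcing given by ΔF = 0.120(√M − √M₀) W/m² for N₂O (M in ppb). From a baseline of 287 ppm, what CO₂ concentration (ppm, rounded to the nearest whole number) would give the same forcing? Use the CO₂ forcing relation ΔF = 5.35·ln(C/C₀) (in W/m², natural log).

N₂O forcing: 0.120 × (√420 − √268) = 0.120 × (20.4939 − 16.3707) = 0.120 × 4.1232 = 0.49478 W/m².
Set 5.35 ln(C/287) = 0.49478: ln(C/287) = 0.49478/5.35 = 0.09248, so C = 287 × e^0.09248 = 287 × 1.09689 = 314.81 ppm.

C ≈ 315 ppm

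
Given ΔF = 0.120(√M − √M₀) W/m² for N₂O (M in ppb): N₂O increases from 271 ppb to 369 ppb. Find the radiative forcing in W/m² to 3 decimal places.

ΔF = 0.330 W/m²

N₂O: 0.120 × (√369 − √271) = 0.120 × (19.2094 − 16.4621) = 0.120 × 2.7473 = 0.3297 W/m².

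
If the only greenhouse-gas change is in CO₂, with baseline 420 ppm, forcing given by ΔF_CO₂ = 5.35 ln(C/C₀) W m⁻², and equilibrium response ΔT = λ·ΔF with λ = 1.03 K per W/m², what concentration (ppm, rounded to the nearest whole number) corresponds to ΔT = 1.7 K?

Required forcing: ΔF = ΔT/λ = 1.7/1.03 = 1.6505 W/m².
Then ln(C/420) = ΔF/5.35 = 1.6505/5.35 = 0.30850.
So C = 420 × e^0.30850 = 420 × 1.36138 = 571.78 ppm.

C ≈ 572 ppm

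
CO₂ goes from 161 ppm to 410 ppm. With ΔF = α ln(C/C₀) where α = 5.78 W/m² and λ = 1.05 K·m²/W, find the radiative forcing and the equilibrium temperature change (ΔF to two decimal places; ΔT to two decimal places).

CO₂: 5.78 × ln(410/161) = 5.78 × ln(2.54658) = 5.78 × 0.93475 = 5.4029 W/m².
ΔT = λ ΔF = 1.05 × 5.40 = 5.6700 K.

ΔF = 5.40 W/m²; ΔT = 5.67 K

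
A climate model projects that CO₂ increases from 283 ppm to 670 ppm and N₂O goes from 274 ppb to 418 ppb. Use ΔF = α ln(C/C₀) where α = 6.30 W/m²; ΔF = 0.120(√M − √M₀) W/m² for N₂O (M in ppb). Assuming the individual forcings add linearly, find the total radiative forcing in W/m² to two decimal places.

ΔF = 5.90 W/m²

CO₂: 6.30 × ln(670/283) = 6.30 × ln(2.36749) = 6.30 × 0.86183 = 5.4295 W/m².
N₂O: 0.120 × (√418 − √274) = 0.120 × (20.4450 − 16.5529) = 0.120 × 3.8921 = 0.4671 W/m².
Total ΔF = 5.4295 + 0.4671 = 5.8966 W/m².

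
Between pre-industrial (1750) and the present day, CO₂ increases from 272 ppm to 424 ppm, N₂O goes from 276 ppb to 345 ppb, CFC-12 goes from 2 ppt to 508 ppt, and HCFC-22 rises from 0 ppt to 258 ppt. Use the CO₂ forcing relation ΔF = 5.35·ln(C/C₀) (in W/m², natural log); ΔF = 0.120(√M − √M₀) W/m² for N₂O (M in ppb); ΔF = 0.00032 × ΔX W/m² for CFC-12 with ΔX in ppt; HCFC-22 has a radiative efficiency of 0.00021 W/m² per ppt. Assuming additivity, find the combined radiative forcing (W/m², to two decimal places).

ΔF = 2.83 W/m²

CO₂: 5.35 × ln(424/272) = 5.35 × ln(1.55882) = 5.35 × 0.44393 = 2.3750 W/m².
N₂O: 0.120 × (√345 − √276) = 0.120 × (18.5742 − 16.6132) = 0.120 × 1.9610 = 0.2353 W/m².
CFC-12: ΔF = 0.00032 × (508 − 2) = 0.00032 × 506 = 0.1619 W/m².
HCFC-22: ΔF = 0.00021 × (258 − 0) = 0.00021 × 258 = 0.0542 W/m².
Total ΔF = 2.3750 + 0.2353 + 0.1619 + 0.0542 = 2.8264 W/m².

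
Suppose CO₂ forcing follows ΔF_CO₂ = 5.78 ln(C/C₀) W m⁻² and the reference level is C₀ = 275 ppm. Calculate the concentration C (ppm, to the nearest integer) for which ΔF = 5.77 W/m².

Set 5.78 ln(C/275) = 5.77, so ln(C/275) = 5.77/5.78 = 0.99827.
Then C/275 = e^0.99827 = 2.71358, giving C = 275 × 2.71358 = 746.23 ppm.

C ≈ 746 ppm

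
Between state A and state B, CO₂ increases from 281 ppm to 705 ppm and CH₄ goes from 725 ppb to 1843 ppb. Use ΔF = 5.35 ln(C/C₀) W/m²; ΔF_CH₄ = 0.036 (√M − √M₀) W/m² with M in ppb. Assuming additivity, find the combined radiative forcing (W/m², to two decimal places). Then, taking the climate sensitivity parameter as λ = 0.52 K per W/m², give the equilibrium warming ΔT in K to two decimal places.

CO₂: 5.35 × ln(705/281) = 5.35 × ln(2.50890) = 5.35 × 0.91984 = 4.9211 W/m².
CH₄: 0.036 × (√1843 − √725) = 0.036 × (42.9302 − 26.9258) = 0.036 × 16.0044 = 0.5762 W/m².
Total ΔF = 4.9211 + 0.5762 = 5.4973 W/m².
ΔT = λ ΔF = 0.52 × 5.50 = 2.8600 K.

ΔF = 5.50 W/m²; ΔT = 2.86 K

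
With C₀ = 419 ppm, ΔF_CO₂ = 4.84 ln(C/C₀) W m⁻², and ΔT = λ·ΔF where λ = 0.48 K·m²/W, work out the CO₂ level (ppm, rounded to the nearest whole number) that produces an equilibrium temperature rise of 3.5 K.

Required forcing: ΔF = ΔT/λ = 3.5/0.48 = 7.2917 W/m².
Then ln(C/419) = ΔF/4.84 = 7.2917/4.84 = 1.50655.
So C = 419 × e^1.50655 = 419 × 4.51114 = 1890.17 ppm.

C ≈ 1890 ppm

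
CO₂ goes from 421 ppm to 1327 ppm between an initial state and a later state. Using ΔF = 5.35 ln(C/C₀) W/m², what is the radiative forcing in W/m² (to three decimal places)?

CO₂: 5.35 × ln(1327/421) = 5.35 × ln(3.15202) = 5.35 × 1.14804 = 6.1420 W/m².

ΔF = 6.142 W/m²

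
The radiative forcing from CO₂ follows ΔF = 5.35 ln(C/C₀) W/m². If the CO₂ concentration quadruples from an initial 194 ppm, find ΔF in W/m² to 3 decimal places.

ΔF = 7.417 W/m²

Because the forcing depends only on the ratio C/C₀, the initial concentration does not enter.
ΔF = 5.35 × ln(4) = 5.35 × 1.38629 = 7.4167 W/m².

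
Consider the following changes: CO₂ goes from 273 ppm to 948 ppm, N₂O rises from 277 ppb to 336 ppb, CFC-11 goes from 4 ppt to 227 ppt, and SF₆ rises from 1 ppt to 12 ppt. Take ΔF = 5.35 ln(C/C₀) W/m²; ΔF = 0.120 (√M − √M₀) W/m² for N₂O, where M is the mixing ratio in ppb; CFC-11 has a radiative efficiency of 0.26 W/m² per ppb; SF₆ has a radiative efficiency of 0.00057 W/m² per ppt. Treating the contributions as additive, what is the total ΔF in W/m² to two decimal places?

CO₂: 5.35 × ln(948/273) = 5.35 × ln(3.47253) = 5.35 × 1.24488 = 6.6601 W/m².
N₂O: 0.120 × (√336 − √277) = 0.120 × (18.3303 − 16.6433) = 0.120 × 1.6870 = 0.2024 W/m².
CFC-11: Δ = 227 − 4 = 223 ppt = 0.223 ppb; ΔF = 0.26 × 0.223 = 0.0580 W/m².
SF₆: ΔF = 0.00057 × (12 − 1) = 0.00057 × 11 = 0.0063 W/m².
Total ΔF = 6.6601 + 0.2024 + 0.0580 + 0.0063 = 6.9268 W/m².

ΔF = 6.93 W/m²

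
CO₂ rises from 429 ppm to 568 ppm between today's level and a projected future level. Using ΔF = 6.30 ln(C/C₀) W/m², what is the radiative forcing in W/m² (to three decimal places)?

CO₂ absorption bands are partially saturated, so forcing scales with the logarithm of the concentration ratio.
CO₂: 6.30 × ln(568/429) = 6.30 × ln(1.32401) = 6.30 × 0.28067 = 1.7682 W/m².

ΔF = 1.768 W/m²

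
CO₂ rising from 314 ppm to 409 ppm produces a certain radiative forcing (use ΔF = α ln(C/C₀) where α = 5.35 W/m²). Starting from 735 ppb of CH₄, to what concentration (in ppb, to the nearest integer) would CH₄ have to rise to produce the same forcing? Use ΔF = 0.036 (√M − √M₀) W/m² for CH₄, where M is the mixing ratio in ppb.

M ≈ 4408 ppb

CO₂ forcing: 5.35 × ln(409/314) = 5.35 × 0.264322 = 1.41412 W/m².
Set 0.036(√M − √735) = 1.41412: √M = 1.41412/0.036 + √735 = 39.2811 + 27.1109 = 66.3920.
M = (66.3920)² = 4407.90 ppb.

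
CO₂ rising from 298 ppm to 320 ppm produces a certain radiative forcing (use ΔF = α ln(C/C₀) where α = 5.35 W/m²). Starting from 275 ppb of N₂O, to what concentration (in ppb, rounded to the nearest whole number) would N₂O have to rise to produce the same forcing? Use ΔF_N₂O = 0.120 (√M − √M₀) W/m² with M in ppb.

M ≈ 390 ppb

CO₂ forcing: 5.35 × ln(320/298) = 5.35 × 0.071228 = 0.38107 W/m².
Set 0.120(√M − √275) = 0.38107: √M = 0.38107/0.120 + √275 = 3.1756 + 16.5831 = 19.7587.
M = (19.7587)² = 390.41 ppb.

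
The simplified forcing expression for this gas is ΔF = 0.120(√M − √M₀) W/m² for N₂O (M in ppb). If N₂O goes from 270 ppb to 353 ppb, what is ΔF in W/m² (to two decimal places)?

ΔF = 0.28 W/m²

N₂O: 0.120 × (√353 − √270) = 0.120 × (18.7883 − 16.4317) = 0.120 × 2.3566 = 0.2828 W/m².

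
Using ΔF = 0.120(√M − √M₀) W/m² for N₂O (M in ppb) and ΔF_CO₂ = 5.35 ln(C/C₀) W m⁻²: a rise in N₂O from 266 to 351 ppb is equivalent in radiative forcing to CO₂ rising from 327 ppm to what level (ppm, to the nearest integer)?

N₂O forcing: 0.120 × (√351 − √266) = 0.120 × (18.7350 − 16.3095) = 0.120 × 2.4255 = 0.29106 W/m².
Set 5.35 ln(C/327) = 0.29106: ln(C/327) = 0.29106/5.35 = 0.05440, so C = 327 × e^0.05440 = 327 × 1.05591 = 345.28 ppm.

C ≈ 345 ppm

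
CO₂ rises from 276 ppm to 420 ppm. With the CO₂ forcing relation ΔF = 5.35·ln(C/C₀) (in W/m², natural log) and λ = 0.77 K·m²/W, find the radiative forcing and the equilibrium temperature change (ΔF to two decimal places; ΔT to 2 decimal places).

ΔF = 2.25 W/m²; ΔT = 1.73 K

CO₂: 5.35 × ln(420/276) = 5.35 × ln(1.52174) = 5.35 × 0.41985 = 2.2462 W/m².
ΔT = λ ΔF = 0.77 × 2.25 = 1.7325 K.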